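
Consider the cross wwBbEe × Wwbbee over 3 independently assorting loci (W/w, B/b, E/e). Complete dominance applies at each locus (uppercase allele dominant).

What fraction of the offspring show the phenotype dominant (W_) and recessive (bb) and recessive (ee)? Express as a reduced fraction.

wwBbEe gametes: wBE×2, wBe×2, wbE×2, wbe×2
Wwbbee gametes: Wbe×4, wbe×4
wwBbEe×Wwbbee grid (8·8=64): WwBbEe=8 WwBbee=8 WwbbEe=8 Wwbbee=8 wwBbEe=8 wwBbee=8 wwbbEe=8 wwbbee=8
W_ bb ee hits 8/64; gcd=8; 8÷8/64÷8 = 1/8

P(W_ bb ee) = 1/8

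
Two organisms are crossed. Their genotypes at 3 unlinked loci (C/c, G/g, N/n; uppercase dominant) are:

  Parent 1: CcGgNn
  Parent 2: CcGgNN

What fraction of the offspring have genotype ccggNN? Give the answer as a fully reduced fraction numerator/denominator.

CcGgNn gametes: CGN×1, CGn×1, CgN×1, Cgn×1, cGN×1, cGn×1, cgN×1, cgn×1
CcGgNN gametes: CGN×2, CgN×2, cGN×2, cgN×2
CcGgNn×CcGgNN grid (8·8=64): CCGGNN=2 CCGGNn=2 CCGgNN=4 CCGgNn=4 CCggNN=2 CCggNn=2 CcGGNN=4 CcGGNn=4 CcGgNN=8 CcGgNn=8 CcggNN=4 CcggNn=4 ccGGNN=2 ccGGNn=2 ccGgNN=4 ccGgNn=4 ccggNN=2 ccggNn=2
ccggNN hits 2/64; gcd=2; 2÷2/64÷2 = 1/32

P(ccggNN) = 1/32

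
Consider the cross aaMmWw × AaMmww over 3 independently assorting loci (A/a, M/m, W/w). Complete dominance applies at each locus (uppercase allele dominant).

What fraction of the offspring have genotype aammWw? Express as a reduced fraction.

P(aammWw) = 1/16

aaMmWw gametes: aMW×2, aMw×2, amW×2, amw×2
AaMmww gametes: AMw×2, Amw×2, aMw×2, amw×2
aaMmWw×AaMmww grid (8·8=64): AaMMWw=4 AaMMww=4 AaMmWw=8 AaMmww=8 AammWw=4 Aammww=4 aaMMWw=4 aaMMww=4 aaMmWw=8 aaMmww=8 aammWw=4 aammww=4
aammWw hits 4/64; gcd=4; 4÷4/64÷4 = 1/16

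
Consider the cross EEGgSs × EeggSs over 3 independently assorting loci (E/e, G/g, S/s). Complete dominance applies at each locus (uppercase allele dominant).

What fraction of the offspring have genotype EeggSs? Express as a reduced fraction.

EEGgSs gametes: EGS×2, EGs×2, EgS×2, Egs×2
EeggSs gametes: EgS×2, Egs×2, egS×2, egs×2
EEGgSs×EeggSs grid (8·8=64): EEGgSS=4 EEGgSs=8 EEGgss=4 EEggSS=4 EEggSs=8 EEggss=4 EeGgSS=4 EeGgSs=8 EeGgss=4 EeggSS=4 EeggSs=8 Eeggss=4
EeggSs hits 8/64; gcd=8; 8÷8/64÷8 = 1/8

P(EeggSs) = 1/8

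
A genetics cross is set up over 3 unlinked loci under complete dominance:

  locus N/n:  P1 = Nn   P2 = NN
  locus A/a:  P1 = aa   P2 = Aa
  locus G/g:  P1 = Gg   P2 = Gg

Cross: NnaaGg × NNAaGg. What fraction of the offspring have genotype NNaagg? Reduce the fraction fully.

NnaaGg gametes: NaG×2, Nag×2, naG×2, nag×2
NNAaGg gametes: NAG×2, NAg×2, NaG×2, Nag×2
NnaaGg×NNAaGg grid (8·8=64): NNAaGG=4 NNAaGg=8 NNAagg=4 NNaaGG=4 NNaaGg=8 NNaagg=4 NnAaGG=4 NnAaGg=8 NnAagg=4 NnaaGG=4 NnaaGg=8 Nnaagg=4
NNaagg hits 4/64; gcd=4; 4÷4/64÷4 = 1/16

P(NNaagg) = 1/16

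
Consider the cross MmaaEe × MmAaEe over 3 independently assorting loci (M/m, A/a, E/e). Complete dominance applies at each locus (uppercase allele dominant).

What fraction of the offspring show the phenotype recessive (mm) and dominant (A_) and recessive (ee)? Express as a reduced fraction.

P(mm A_ ee) = 1/32

MmaaEe gametes: MaE×2, Mae×2, maE×2, mae×2
MmAaEe gametes: MAE×1, MAe×1, MaE×1, Mae×1, mAE×1, mAe×1, maE×1, mae×1
MmaaEe×MmAaEe grid (8·8=64): MMAaEE=2 MMAaEe=4 MMAaee=2 MMaaEE=2 MMaaEe=4 MMaaee=2 MmAaEE=4 MmAaEe=8 MmAaee=4 MmaaEE=4 MmaaEe=8 Mmaaee=4 mmAaEE=2 mmAaEe=4 mmAaee=2 mmaaEE=2 mmaaEe=4 mmaaee=2
mm A_ ee hits 2/64; gcd=2; 2÷2/64÷2 = 1/32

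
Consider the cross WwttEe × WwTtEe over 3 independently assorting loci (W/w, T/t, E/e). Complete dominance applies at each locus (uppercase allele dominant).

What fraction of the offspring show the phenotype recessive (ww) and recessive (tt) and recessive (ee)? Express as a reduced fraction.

P(ww tt ee) = 1/32

WwttEe gametes: WtE×2, Wte×2, wtE×2, wte×2
WwTtEe gametes: WTE×1, WTe×1, WtE×1, Wte×1, wTE×1, wTe×1, wtE×1, wte×1
WwttEe×WwTtEe grid (8·8=64): WWTtEE=2 WWTtEe=4 WWTtee=2 WWttEE=2 WWttEe=4 WWttee=2 WwTtEE=4 WwTtEe=8 WwTtee=4 WwttEE=4 WwttEe=8 Wwttee=4 wwTtEE=2 wwTtEe=4 wwTtee=2 wwttEE=2 wwttEe=4 wwttee=2
ww tt ee hits 2/64; gcd=2; 2÷2/64÷2 = 1/32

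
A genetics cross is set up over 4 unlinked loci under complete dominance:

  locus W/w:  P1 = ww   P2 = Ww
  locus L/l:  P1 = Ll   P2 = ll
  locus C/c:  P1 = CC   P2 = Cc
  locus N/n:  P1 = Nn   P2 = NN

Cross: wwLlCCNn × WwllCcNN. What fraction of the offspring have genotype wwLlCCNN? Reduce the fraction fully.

P(wwLlCCNN) = 1/16

wwLlCCNn gametes: wLCN×4, wLCn×4, wlCN×4, wlCn×4
WwllCcNN gametes: WlCN×4, WlcN×4, wlCN×4, wlcN×4
wwLlCCNn×WwllCcNN grid (16·16=256): WwLlCCNN=16 WwLlCCNn=16 WwLlCcNN=16 WwLlCcNn=16 WwllCCNN=16 WwllCCNn=16 WwllCcNN=16 WwllCcNn=16 wwLlCCNN=16 wwLlCCNn=16 wwLlCcNN=16 wwLlCcNn=16 wwllCCNN=16 wwllCCNn=16 wwllCcNN=16 wwllCcNn=16
wwLlCCNN hits 16/256; gcd=16; 16÷16/256÷16 = 1/16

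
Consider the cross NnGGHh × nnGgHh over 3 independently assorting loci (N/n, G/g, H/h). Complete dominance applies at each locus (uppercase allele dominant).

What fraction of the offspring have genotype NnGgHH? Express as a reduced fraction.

NnGGHh gametes: NGH×2, NGh×2, nGH×2, nGh×2
nnGgHh gametes: nGH×2, nGh×2, ngH×2, ngh×2
NnGGHh×nnGgHh grid (8·8=64): NnGGHH=4 NnGGHh=8 NnGGhh=4 NnGgHH=4 NnGgHh=8 NnGghh=4 nnGGHH=4 nnGGHh=8 nnGGhh=4 nnGgHH=4 nnGgHh=8 nnGghh=4
NnGgHH hits 4/64; gcd=4; 4÷4/64÷4 = 1/16

P(NnGgHH) = 1/16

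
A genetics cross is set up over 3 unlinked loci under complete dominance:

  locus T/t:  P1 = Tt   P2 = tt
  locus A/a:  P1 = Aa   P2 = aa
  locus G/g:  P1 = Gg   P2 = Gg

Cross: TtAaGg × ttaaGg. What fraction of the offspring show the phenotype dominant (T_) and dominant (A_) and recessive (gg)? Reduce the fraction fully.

P(T_ A_ gg) = 1/16

TtAaGg gametes: TAG×1, TAg×1, TaG×1, Tag×1, tAG×1, tAg×1, taG×1, tag×1
ttaaGg gametes: taG×4, tag×4
TtAaGg×ttaaGg grid (8·8=64): TtAaGG=4 TtAaGg=8 TtAagg=4 TtaaGG=4 TtaaGg=8 Ttaagg=4 ttAaGG=4 ttAaGg=8 ttAagg=4 ttaaGG=4 ttaaGg=8 ttaagg=4
T_ A_ gg hits 4/64; gcd=4; 4÷4/64÷4 = 1/16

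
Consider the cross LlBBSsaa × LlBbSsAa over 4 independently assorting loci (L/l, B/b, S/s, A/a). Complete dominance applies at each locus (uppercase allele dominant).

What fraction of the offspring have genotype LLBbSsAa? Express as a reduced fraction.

LlBBSsaa gametes: LBSa×4, LBsa×4, lBSa×4, lBsa×4
LlBbSsAa gametes: LBSA×1, LBSa×1, LBsA×1, LBsa×1, LbSA×1, LbSa×1, LbsA×1, Lbsa×1, lBSA×1, lBSa×1, lBsA×1, lBsa×1, lbSA×1, lbSa×1, lbsA×1, lbsa×1
LlBBSsaa×LlBbSsAa grid (16·16=256): LLBBSSAa=4 LLBBSSaa=4 LLBBSsAa=8 LLBBSsaa=8 LLBBssAa=4 LLBBssaa=4 LLBbSSAa=4 LLBbSSaa=4 LLBbSsAa=8 LLBbSsaa=8 LLBbssAa=4 LLBbssaa=4 LlBBSSAa=8 LlBBSSaa=8 LlBBSsAa=16 LlBBSsaa=16 LlBBssAa=8 LlBBssaa=8 LlBbSSAa=8 LlBbSSaa=8 LlBbSsAa=16 LlBbSsaa=16 LlBbssAa=8 LlBbssaa=8 llBBSSAa=4 llBBSSaa=4 llBBSsAa=8 llBBSsaa=8 llBBssAa=4 llBBssaa=4 llBbSSAa=4 llBbSSaa=4 llBbSsAa=8 llBbSsaa=8 llBbssAa=4 llBbssaa=4
LLBbSsAa hits 8/256; gcd=8; 8÷8/256÷8 = 1/32

P(LLBbSsAa) = 1/32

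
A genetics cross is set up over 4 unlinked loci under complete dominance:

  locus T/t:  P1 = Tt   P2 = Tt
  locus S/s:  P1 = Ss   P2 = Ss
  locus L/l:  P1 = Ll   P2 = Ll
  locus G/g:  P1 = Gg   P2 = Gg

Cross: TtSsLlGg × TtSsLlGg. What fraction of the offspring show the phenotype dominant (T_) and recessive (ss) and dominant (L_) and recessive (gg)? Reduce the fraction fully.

P(T_ ss L_ gg) = 9/256

TtSsLlGg gametes: TSLG×1, TSLg×1, TSlG×1, TSlg×1, TsLG×1, TsLg×1, TslG×1, Tslg×1, tSLG×1, tSLg×1, tSlG×1, tSlg×1, tsLG×1, tsLg×1, tslG×1, tslg×1
TtSsLlGg gametes: TSLG×1, TSLg×1, TSlG×1, TSlg×1, TsLG×1, TsLg×1, TslG×1, Tslg×1, tSLG×1, tSLg×1, tSlG×1, tSlg×1, tsLG×1, tsLg×1, tslG×1, tslg×1
TtSsLlGg×TtSsLlGg grid (16·16=256): TTSSLLGG=1 TTSSLLGg=2 TTSSLLgg=1 TTSSLlGG=2 TTSSLlGg=4 TTSSLlgg=2 TTSSllGG=1 TTSSllGg=2 TTSSllgg=1 TTSsLLGG=2 TTSsLLGg=4 TTSsLLgg=2 TTSsLlGG=4 TTSsLlGg=8 TTSsLlgg=4 TTSsllGG=2 TTSsllGg=4 TTSsllgg=2 TTssLLGG=1 TTssLLGg=2 TTssLLgg=1 TTssLlGG=2 TTssLlGg=4 TTssLlgg=2 TTssllGG=1 TTssllGg=2 TTssllgg=1 TtSSLLGG=2 TtSSLLGg=4 TtSSLLgg=2 TtSSLlGG=4 TtSSLlGg=8 TtSSLlgg=4 TtSSllGG=2 TtSSllGg=4 TtSSllgg=2 TtSsLLGG=4 TtSsLLGg=8 TtSsLLgg=4 TtSsLlGG=8 TtSsLlGg=16 TtSsLlgg=8 TtSsllGG=4 TtSsllGg=8 TtSsllgg=4 TtssLLGG=2 TtssLLGg=4 TtssLLgg=2 TtssLlGG=4 TtssLlGg=8 TtssLlgg=4 TtssllGG=2 TtssllGg=4 Ttssllgg=2 ttSSLLGG=1 ttSSLLGg=2 ttSSLLgg=1 ttSSLlGG=2 ttSSLlGg=4 ttSSLlgg=2 ttSSllGG=1 ttSSllGg=2 ttSSllgg=1 ttSsLLGG=2 ttSsLLGg=4 ttSsLLgg=2 ttSsLlGG=4 ttSsLlGg=8 ttSsLlgg=4 ttSsllGG=2 ttSsllGg=4 ttSsllgg=2 ttssLLGG=1 ttssLLGg=2 ttssLLgg=1 ttssLlGG=2 ttssLlGg=4 ttssLlgg=2 ttssllGG=1 ttssllGg=2 ttssllgg=1
T_ ss L_ gg hits 9/256; gcd=1; 9÷1/256÷1 = 9/256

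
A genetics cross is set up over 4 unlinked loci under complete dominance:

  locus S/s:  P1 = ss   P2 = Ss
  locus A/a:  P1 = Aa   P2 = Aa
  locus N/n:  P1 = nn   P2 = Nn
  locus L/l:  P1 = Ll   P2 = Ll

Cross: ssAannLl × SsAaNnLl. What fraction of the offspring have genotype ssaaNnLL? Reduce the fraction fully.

P(ssaaNnLL) = 1/64

ssAannLl gametes: sAnL×4, sAnl×4, sanL×4, sanl×4
SsAaNnLl gametes: SANL×1, SANl×1, SAnL×1, SAnl×1, SaNL×1, SaNl×1, SanL×1, Sanl×1, sANL×1, sANl×1, sAnL×1, sAnl×1, saNL×1, saNl×1, sanL×1, sanl×1
ssAannLl×SsAaNnLl grid (16·16=256): SsAANnLL=4 SsAANnLl=8 SsAANnll=4 SsAAnnLL=4 SsAAnnLl=8 SsAAnnll=4 SsAaNnLL=8 SsAaNnLl=16 SsAaNnll=8 SsAannLL=8 SsAannLl=16 SsAannll=8 SsaaNnLL=4 SsaaNnLl=8 SsaaNnll=4 SsaannLL=4 SsaannLl=8 Ssaannll=4 ssAANnLL=4 ssAANnLl=8 ssAANnll=4 ssAAnnLL=4 ssAAnnLl=8 ssAAnnll=4 ssAaNnLL=8 ssAaNnLl=16 ssAaNnll=8 ssAannLL=8 ssAannLl=16 ssAannll=8 ssaaNnLL=4 ssaaNnLl=8 ssaaNnll=4 ssaannLL=4 ssaannLl=8 ssaannll=4
ssaaNnLL hits 4/256; gcd=4; 4÷4/256÷4 = 1/64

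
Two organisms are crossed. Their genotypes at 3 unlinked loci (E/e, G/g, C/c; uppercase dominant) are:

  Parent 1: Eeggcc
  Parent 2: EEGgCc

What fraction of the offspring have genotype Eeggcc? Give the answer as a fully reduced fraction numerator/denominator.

P(Eeggcc) = 1/8

Eeggcc gametes: Egc×4, egc×4
EEGgCc gametes: EGC×2, EGc×2, EgC×2, Egc×2
Eeggcc×EEGgCc grid (8·8=64): EEGgCc=8 EEGgcc=8 EEggCc=8 EEggcc=8 EeGgCc=8 EeGgcc=8 EeggCc=8 Eeggcc=8
Eeggcc hits 8/64; gcd=8; 8÷8/64÷8 = 1/8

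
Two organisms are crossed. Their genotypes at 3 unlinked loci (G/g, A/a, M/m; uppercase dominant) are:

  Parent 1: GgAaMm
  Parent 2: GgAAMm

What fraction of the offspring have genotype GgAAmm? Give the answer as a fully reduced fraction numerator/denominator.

GgAaMm gametes: GAM×1, GAm×1, GaM×1, Gam×1, gAM×1, gAm×1, gaM×1, gam×1
GgAAMm gametes: GAM×2, GAm×2, gAM×2, gAm×2
GgAaMm×GgAAMm grid (8·8=64): GGAAMM=2 GGAAMm=4 GGAAmm=2 GGAaMM=2 GGAaMm=4 GGAamm=2 GgAAMM=4 GgAAMm=8 GgAAmm=4 GgAaMM=4 GgAaMm=8 GgAamm=4 ggAAMM=2 ggAAMm=4 ggAAmm=2 ggAaMM=2 ggAaMm=4 ggAamm=2
GgAAmm hits 4/64; gcd=4; 4÷4/64÷4 = 1/16

P(GgAAmm) = 1/16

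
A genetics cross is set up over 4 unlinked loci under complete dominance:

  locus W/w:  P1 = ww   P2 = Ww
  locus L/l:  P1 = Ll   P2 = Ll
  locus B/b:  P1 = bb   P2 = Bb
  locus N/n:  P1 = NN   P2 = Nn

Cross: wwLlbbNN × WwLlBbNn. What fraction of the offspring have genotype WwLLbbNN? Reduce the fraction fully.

P(WwLLbbNN) = 1/32

wwLlbbNN gametes: wLbN×8, wlbN×8
WwLlBbNn gametes: WLBN×1, WLBn×1, WLbN×1, WLbn×1, WlBN×1, WlBn×1, WlbN×1, Wlbn×1, wLBN×1, wLBn×1, wLbN×1, wLbn×1, wlBN×1, wlBn×1, wlbN×1, wlbn×1
wwLlbbNN×WwLlBbNn grid (16·16=256): WwLLBbNN=8 WwLLBbNn=8 WwLLbbNN=8 WwLLbbNn=8 WwLlBbNN=16 WwLlBbNn=16 WwLlbbNN=16 WwLlbbNn=16 WwllBbNN=8 WwllBbNn=8 WwllbbNN=8 WwllbbNn=8 wwLLBbNN=8 wwLLBbNn=8 wwLLbbNN=8 wwLLbbNn=8 wwLlBbNN=16 wwLlBbNn=16 wwLlbbNN=16 wwLlbbNn=16 wwllBbNN=8 wwllBbNn=8 wwllbbNN=8 wwllbbNn=8
WwLLbbNN hits 8/256; gcd=8; 8÷8/256÷8 = 1/32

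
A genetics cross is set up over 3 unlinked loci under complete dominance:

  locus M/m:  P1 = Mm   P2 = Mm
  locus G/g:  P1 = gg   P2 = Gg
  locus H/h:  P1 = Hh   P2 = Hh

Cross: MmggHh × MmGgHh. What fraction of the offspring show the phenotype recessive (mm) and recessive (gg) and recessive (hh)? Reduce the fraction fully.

MmggHh gametes: MgH×2, Mgh×2, mgH×2, mgh×2
MmGgHh gametes: MGH×1, MGh×1, MgH×1, Mgh×1, mGH×1, mGh×1, mgH×1, mgh×1
MmggHh×MmGgHh grid (8·8=64): MMGgHH=2 MMGgHh=4 MMGghh=2 MMggHH=2 MMggHh=4 MMgghh=2 MmGgHH=4 MmGgHh=8 MmGghh=4 MmggHH=4 MmggHh=8 Mmgghh=4 mmGgHH=2 mmGgHh=4 mmGghh=2 mmggHH=2 mmggHh=4 mmgghh=2
mm gg hh hits 2/64; gcd=2; 2÷2/64÷2 = 1/32

P(mm gg hh) = 1/32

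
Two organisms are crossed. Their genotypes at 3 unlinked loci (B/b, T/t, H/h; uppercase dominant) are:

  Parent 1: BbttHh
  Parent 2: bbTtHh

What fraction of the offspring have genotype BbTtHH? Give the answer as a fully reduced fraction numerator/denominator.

BbttHh gametes: BtH×2, Bth×2, btH×2, bth×2
bbTtHh gametes: bTH×2, bTh×2, btH×2, bth×2
BbttHh×bbTtHh grid (8·8=64): BbTtHH=4 BbTtHh=8 BbTthh=4 BbttHH=4 BbttHh=8 Bbtthh=4 bbTtHH=4 bbTtHh=8 bbTthh=4 bbttHH=4 bbttHh=8 bbtthh=4
BbTtHH hits 4/64; gcd=4; 4÷4/64÷4 = 1/16

P(BbTtHH) = 1/16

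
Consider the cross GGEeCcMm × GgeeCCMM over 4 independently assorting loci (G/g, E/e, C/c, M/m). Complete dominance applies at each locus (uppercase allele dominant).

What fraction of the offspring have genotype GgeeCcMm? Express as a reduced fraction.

P(GgeeCcMm) = 1/16

GGEeCcMm gametes: GECM×2, GECm×2, GEcM×2, GEcm×2, GeCM×2, GeCm×2, GecM×2, Gecm×2
GgeeCCMM gametes: GeCM×8, geCM×8
GGEeCcMm×GgeeCCMM grid (16·16=256): GGEeCCMM=16 GGEeCCMm=16 GGEeCcMM=16 GGEeCcMm=16 GGeeCCMM=16 GGeeCCMm=16 GGeeCcMM=16 GGeeCcMm=16 GgEeCCMM=16 GgEeCCMm=16 GgEeCcMM=16 GgEeCcMm=16 GgeeCCMM=16 GgeeCCMm=16 GgeeCcMM=16 GgeeCcMm=16
GgeeCcMm hits 16/256; gcd=16; 16÷16/256÷16 = 1/16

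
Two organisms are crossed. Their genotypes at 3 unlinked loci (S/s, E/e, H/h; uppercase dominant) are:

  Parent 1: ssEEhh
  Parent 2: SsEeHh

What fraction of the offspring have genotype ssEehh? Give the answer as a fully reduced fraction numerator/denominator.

ssEEhh gametes: sEh×8
SsEeHh gametes: SEH×1, SEh×1, SeH×1, Seh×1, sEH×1, sEh×1, seH×1, seh×1
ssEEhh×SsEeHh grid (8·8=64): SsEEHh=8 SsEEhh=8 SsEeHh=8 SsEehh=8 ssEEHh=8 ssEEhh=8 ssEeHh=8 ssEehh=8
ssEehh hits 8/64; gcd=8; 8÷8/64÷8 = 1/8

P(ssEehh) = 1/8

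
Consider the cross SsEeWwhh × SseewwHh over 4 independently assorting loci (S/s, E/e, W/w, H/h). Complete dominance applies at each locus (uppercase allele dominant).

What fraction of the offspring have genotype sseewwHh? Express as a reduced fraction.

SsEeWwhh gametes: SEWh×2, SEwh×2, SeWh×2, Sewh×2, sEWh×2, sEwh×2, seWh×2, sewh×2
SseewwHh gametes: SewH×4, Sewh×4, sewH×4, sewh×4
SsEeWwhh×SseewwHh grid (16·16=256): SSEeWwHh=8 SSEeWwhh=8 SSEewwHh=8 SSEewwhh=8 SSeeWwHh=8 SSeeWwhh=8 SSeewwHh=8 SSeewwhh=8 SsEeWwHh=16 SsEeWwhh=16 SsEewwHh=16 SsEewwhh=16 SseeWwHh=16 SseeWwhh=16 SseewwHh=16 Sseewwhh=16 ssEeWwHh=8 ssEeWwhh=8 ssEewwHh=8 ssEewwhh=8 sseeWwHh=8 sseeWwhh=8 sseewwHh=8 sseewwhh=8
sseewwHh hits 8/256; gcd=8; 8÷8/256÷8 = 1/32

P(sseewwHh) = 1/32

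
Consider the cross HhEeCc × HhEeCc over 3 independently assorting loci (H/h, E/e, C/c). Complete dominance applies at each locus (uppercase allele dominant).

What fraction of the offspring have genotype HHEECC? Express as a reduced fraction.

P(HHEECC) = 1/64

HhEeCc gametes: HEC×1, HEc×1, HeC×1, Hec×1, hEC×1, hEc×1, heC×1, hec×1
HhEeCc gametes: HEC×1, HEc×1, HeC×1, Hec×1, hEC×1, hEc×1, heC×1, hec×1
HhEeCc×HhEeCc grid (8·8=64): HHEECC=1 HHEECc=2 HHEEcc=1 HHEeCC=2 HHEeCc=4 HHEecc=2 HHeeCC=1 HHeeCc=2 HHeecc=1 HhEECC=2 HhEECc=4 HhEEcc=2 HhEeCC=4 HhEeCc=8 HhEecc=4 HheeCC=2 HheeCc=4 Hheecc=2 hhEECC=1 hhEECc=2 hhEEcc=1 hhEeCC=2 hhEeCc=4 hhEecc=2 hheeCC=1 hheeCc=2 hheecc=1
HHEECC hits 1/64; gcd=1; 1÷1/64÷1 = 1/64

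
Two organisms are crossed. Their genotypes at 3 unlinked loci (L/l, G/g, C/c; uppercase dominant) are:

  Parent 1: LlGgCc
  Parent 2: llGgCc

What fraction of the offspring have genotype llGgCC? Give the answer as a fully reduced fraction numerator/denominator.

P(llGgCC) = 1/16

LlGgCc gametes: LGC×1, LGc×1, LgC×1, Lgc×1, lGC×1, lGc×1, lgC×1, lgc×1
llGgCc gametes: lGC×2, lGc×2, lgC×2, lgc×2
LlGgCc×llGgCc grid (8·8=64): LlGGCC=2 LlGGCc=4 LlGGcc=2 LlGgCC=4 LlGgCc=8 LlGgcc=4 LlggCC=2 LlggCc=4 Llggcc=2 llGGCC=2 llGGCc=4 llGGcc=2 llGgCC=4 llGgCc=8 llGgcc=4 llggCC=2 llggCc=4 llggcc=2
llGgCC hits 4/64; gcd=4; 4÷4/64÷4 = 1/16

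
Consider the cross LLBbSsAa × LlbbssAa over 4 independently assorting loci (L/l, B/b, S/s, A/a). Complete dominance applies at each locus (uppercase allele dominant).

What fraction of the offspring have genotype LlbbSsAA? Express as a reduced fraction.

P(LlbbSsAA) = 1/32

LLBbSsAa gametes: LBSA×2, LBSa×2, LBsA×2, LBsa×2, LbSA×2, LbSa×2, LbsA×2, Lbsa×2
LlbbssAa gametes: LbsA×4, Lbsa×4, lbsA×4, lbsa×4
LLBbSsAa×LlbbssAa grid (16·16=256): LLBbSsAA=8 LLBbSsAa=16 LLBbSsaa=8 LLBbssAA=8 LLBbssAa=16 LLBbssaa=8 LLbbSsAA=8 LLbbSsAa=16 LLbbSsaa=8 LLbbssAA=8 LLbbssAa=16 LLbbssaa=8 LlBbSsAA=8 LlBbSsAa=16 LlBbSsaa=8 LlBbssAA=8 LlBbssAa=16 LlBbssaa=8 LlbbSsAA=8 LlbbSsAa=16 LlbbSsaa=8 LlbbssAA=8 LlbbssAa=16 Llbbssaa=8
LlbbSsAA hits 8/256; gcd=8; 8÷8/256÷8 = 1/32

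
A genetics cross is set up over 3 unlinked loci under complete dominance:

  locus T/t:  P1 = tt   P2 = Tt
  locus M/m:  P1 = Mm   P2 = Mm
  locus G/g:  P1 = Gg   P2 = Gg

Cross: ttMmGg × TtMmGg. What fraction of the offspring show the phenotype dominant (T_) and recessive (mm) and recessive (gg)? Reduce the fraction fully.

P(T_ mm gg) = 1/32

ttMmGg gametes: tMG×2, tMg×2, tmG×2, tmg×2
TtMmGg gametes: TMG×1, TMg×1, TmG×1, Tmg×1, tMG×1, tMg×1, tmG×1, tmg×1
ttMmGg×TtMmGg grid (8·8=64): TtMMGG=2 TtMMGg=4 TtMMgg=2 TtMmGG=4 TtMmGg=8 TtMmgg=4 TtmmGG=2 TtmmGg=4 Ttmmgg=2 ttMMGG=2 ttMMGg=4 ttMMgg=2 ttMmGG=4 ttMmGg=8 ttMmgg=4 ttmmGG=2 ttmmGg=4 ttmmgg=2
T_ mm gg hits 2/64; gcd=2; 2÷2/64÷2 = 1/32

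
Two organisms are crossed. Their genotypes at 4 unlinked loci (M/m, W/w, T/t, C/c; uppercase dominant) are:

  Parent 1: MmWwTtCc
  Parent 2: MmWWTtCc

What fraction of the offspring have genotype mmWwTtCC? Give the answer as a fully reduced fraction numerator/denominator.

MmWwTtCc gametes: MWTC×1, MWTc×1, MWtC×1, MWtc×1, MwTC×1, MwTc×1, MwtC×1, Mwtc×1, mWTC×1, mWTc×1, mWtC×1, mWtc×1, mwTC×1, mwTc×1, mwtC×1, mwtc×1
MmWWTtCc gametes: MWTC×2, MWTc×2, MWtC×2, MWtc×2, mWTC×2, mWTc×2, mWtC×2, mWtc×2
MmWwTtCc×MmWWTtCc grid (16·16=256): MMWWTTCC=2 MMWWTTCc=4 MMWWTTcc=2 MMWWTtCC=4 MMWWTtCc=8 MMWWTtcc=4 MMWWttCC=2 MMWWttCc=4 MMWWttcc=2 MMWwTTCC=2 MMWwTTCc=4 MMWwTTcc=2 MMWwTtCC=4 MMWwTtCc=8 MMWwTtcc=4 MMWwttCC=2 MMWwttCc=4 MMWwttcc=2 MmWWTTCC=4 MmWWTTCc=8 MmWWTTcc=4 MmWWTtCC=8 MmWWTtCc=16 MmWWTtcc=8 MmWWttCC=4 MmWWttCc=8 MmWWttcc=4 MmWwTTCC=4 MmWwTTCc=8 MmWwTTcc=4 MmWwTtCC=8 MmWwTtCc=16 MmWwTtcc=8 MmWwttCC=4 MmWwttCc=8 MmWwttcc=4 mmWWTTCC=2 mmWWTTCc=4 mmWWTTcc=2 mmWWTtCC=4 mmWWTtCc=8 mmWWTtcc=4 mmWWttCC=2 mmWWttCc=4 mmWWttcc=2 mmWwTTCC=2 mmWwTTCc=4 mmWwTTcc=2 mmWwTtCC=4 mmWwTtCc=8 mmWwTtcc=4 mmWwttCC=2 mmWwttCc=4 mmWwttcc=2
mmWwTtCC hits 4/256; gcd=4; 4÷4/256÷4 = 1/64

P(mmWwTtCC) = 1/64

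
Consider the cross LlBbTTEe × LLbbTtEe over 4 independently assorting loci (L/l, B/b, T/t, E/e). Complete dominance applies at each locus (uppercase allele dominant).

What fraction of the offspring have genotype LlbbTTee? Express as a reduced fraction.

P(LlbbTTee) = 1/32

LlBbTTEe gametes: LBTE×2, LBTe×2, LbTE×2, LbTe×2, lBTE×2, lBTe×2, lbTE×2, lbTe×2
LLbbTtEe gametes: LbTE×4, LbTe×4, LbtE×4, Lbte×4
LlBbTTEe×LLbbTtEe grid (16·16=256): LLBbTTEE=8 LLBbTTEe=16 LLBbTTee=8 LLBbTtEE=8 LLBbTtEe=16 LLBbTtee=8 LLbbTTEE=8 LLbbTTEe=16 LLbbTTee=8 LLbbTtEE=8 LLbbTtEe=16 LLbbTtee=8 LlBbTTEE=8 LlBbTTEe=16 LlBbTTee=8 LlBbTtEE=8 LlBbTtEe=16 LlBbTtee=8 LlbbTTEE=8 LlbbTTEe=16 LlbbTTee=8 LlbbTtEE=8 LlbbTtEe=16 LlbbTtee=8
LlbbTTee hits 8/256; gcd=8; 8÷8/256÷8 = 1/32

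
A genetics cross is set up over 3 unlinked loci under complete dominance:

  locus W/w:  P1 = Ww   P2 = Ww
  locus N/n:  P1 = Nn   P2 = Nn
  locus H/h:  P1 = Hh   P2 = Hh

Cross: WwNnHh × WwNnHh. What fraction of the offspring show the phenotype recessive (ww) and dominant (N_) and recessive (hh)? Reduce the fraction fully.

WwNnHh gametes: WNH×1, WNh×1, WnH×1, Wnh×1, wNH×1, wNh×1, wnH×1, wnh×1
WwNnHh gametes: WNH×1, WNh×1, WnH×1, Wnh×1, wNH×1, wNh×1, wnH×1, wnh×1
WwNnHh×WwNnHh grid (8·8=64): WWNNHH=1 WWNNHh=2 WWNNhh=1 WWNnHH=2 WWNnHh=4 WWNnhh=2 WWnnHH=1 WWnnHh=2 WWnnhh=1 WwNNHH=2 WwNNHh=4 WwNNhh=2 WwNnHH=4 WwNnHh=8 WwNnhh=4 WwnnHH=2 WwnnHh=4 Wwnnhh=2 wwNNHH=1 wwNNHh=2 wwNNhh=1 wwNnHH=2 wwNnHh=4 wwNnhh=2 wwnnHH=1 wwnnHh=2 wwnnhh=1
ww N_ hh hits 3/64; gcd=1; 3÷1/64÷1 = 3/64

P(ww N_ hh) = 3/64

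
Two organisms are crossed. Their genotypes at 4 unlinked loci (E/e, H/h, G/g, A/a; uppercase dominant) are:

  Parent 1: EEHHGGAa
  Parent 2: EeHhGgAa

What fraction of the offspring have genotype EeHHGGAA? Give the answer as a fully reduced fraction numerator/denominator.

P(EeHHGGAA) = 1/32

EEHHGGAa gametes: EHGA×8, EHGa×8
EeHhGgAa gametes: EHGA×1, EHGa×1, EHgA×1, EHga×1, EhGA×1, EhGa×1, EhgA×1, Ehga×1, eHGA×1, eHGa×1, eHgA×1, eHga×1, ehGA×1, ehGa×1, ehgA×1, ehga×1
EEHHGGAa×EeHhGgAa grid (16·16=256): EEHHGGAA=8 EEHHGGAa=16 EEHHGGaa=8 EEHHGgAA=8 EEHHGgAa=16 EEHHGgaa=8 EEHhGGAA=8 EEHhGGAa=16 EEHhGGaa=8 EEHhGgAA=8 EEHhGgAa=16 EEHhGgaa=8 EeHHGGAA=8 EeHHGGAa=16 EeHHGGaa=8 EeHHGgAA=8 EeHHGgAa=16 EeHHGgaa=8 EeHhGGAA=8 EeHhGGAa=16 EeHhGGaa=8 EeHhGgAA=8 EeHhGgAa=16 EeHhGgaa=8
EeHHGGAA hits 8/256; gcd=8; 8÷8/256÷8 = 1/32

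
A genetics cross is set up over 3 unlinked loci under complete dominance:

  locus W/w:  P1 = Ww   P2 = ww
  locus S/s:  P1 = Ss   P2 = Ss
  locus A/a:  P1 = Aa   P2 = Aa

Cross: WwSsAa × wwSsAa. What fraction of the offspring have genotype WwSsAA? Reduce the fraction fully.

WwSsAa gametes: WSA×1, WSa×1, WsA×1, Wsa×1, wSA×1, wSa×1, wsA×1, wsa×1
wwSsAa gametes: wSA×2, wSa×2, wsA×2, wsa×2
WwSsAa×wwSsAa grid (8·8=64): WwSSAA=2 WwSSAa=4 WwSSaa=2 WwSsAA=4 WwSsAa=8 WwSsaa=4 WwssAA=2 WwssAa=4 Wwssaa=2 wwSSAA=2 wwSSAa=4 wwSSaa=2 wwSsAA=4 wwSsAa=8 wwSsaa=4 wwssAA=2 wwssAa=4 wwssaa=2
WwSsAA hits 4/64; gcd=4; 4÷4/64÷4 = 1/16

P(WwSsAA) = 1/16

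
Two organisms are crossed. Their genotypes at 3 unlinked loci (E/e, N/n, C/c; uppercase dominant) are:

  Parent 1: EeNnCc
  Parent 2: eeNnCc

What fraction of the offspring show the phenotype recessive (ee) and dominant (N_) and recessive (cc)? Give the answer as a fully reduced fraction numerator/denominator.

EeNnCc gametes: ENC×1, ENc×1, EnC×1, Enc×1, eNC×1, eNc×1, enC×1, enc×1
eeNnCc gametes: eNC×2, eNc×2, enC×2, enc×2
EeNnCc×eeNnCc grid (8·8=64): EeNNCC=2 EeNNCc=4 EeNNcc=2 EeNnCC=4 EeNnCc=8 EeNncc=4 EennCC=2 EennCc=4 Eenncc=2 eeNNCC=2 eeNNCc=4 eeNNcc=2 eeNnCC=4 eeNnCc=8 eeNncc=4 eennCC=2 eennCc=4 eenncc=2
ee N_ cc hits 6/64; gcd=2; 6÷2/64÷2 = 3/32

P(ee N_ cc) = 3/32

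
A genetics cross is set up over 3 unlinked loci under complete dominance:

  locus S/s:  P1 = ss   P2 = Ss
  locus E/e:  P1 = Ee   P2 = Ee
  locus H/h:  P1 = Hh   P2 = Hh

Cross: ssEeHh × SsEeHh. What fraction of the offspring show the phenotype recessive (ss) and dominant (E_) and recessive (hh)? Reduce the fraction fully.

ssEeHh gametes: sEH×2, sEh×2, seH×2, seh×2
SsEeHh gametes: SEH×1, SEh×1, SeH×1, Seh×1, sEH×1, sEh×1, seH×1, seh×1
ssEeHh×SsEeHh grid (8·8=64): SsEEHH=2 SsEEHh=4 SsEEhh=2 SsEeHH=4 SsEeHh=8 SsEehh=4 SseeHH=2 SseeHh=4 Sseehh=2 ssEEHH=2 ssEEHh=4 ssEEhh=2 ssEeHH=4 ssEeHh=8 ssEehh=4 sseeHH=2 sseeHh=4 sseehh=2
ss E_ hh hits 6/64; gcd=2; 6÷2/64÷2 = 3/32

P(ss E_ hh) = 3/32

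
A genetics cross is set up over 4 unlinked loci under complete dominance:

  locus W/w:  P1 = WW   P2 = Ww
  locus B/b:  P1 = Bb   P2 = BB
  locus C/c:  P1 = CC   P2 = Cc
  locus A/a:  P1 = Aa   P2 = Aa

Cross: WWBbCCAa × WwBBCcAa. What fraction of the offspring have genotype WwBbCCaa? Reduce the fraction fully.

WWBbCCAa gametes: WBCA×4, WBCa×4, WbCA×4, WbCa×4
WwBBCcAa gametes: WBCA×2, WBCa×2, WBcA×2, WBca×2, wBCA×2, wBCa×2, wBcA×2, wBca×2
WWBbCCAa×WwBBCcAa grid (16·16=256): WWBBCCAA=8 WWBBCCAa=16 WWBBCCaa=8 WWBBCcAA=8 WWBBCcAa=16 WWBBCcaa=8 WWBbCCAA=8 WWBbCCAa=16 WWBbCCaa=8 WWBbCcAA=8 WWBbCcAa=16 WWBbCcaa=8 WwBBCCAA=8 WwBBCCAa=16 WwBBCCaa=8 WwBBCcAA=8 WwBBCcAa=16 WwBBCcaa=8 WwBbCCAA=8 WwBbCCAa=16 WwBbCCaa=8 WwBbCcAA=8 WwBbCcAa=16 WwBbCcaa=8
WwBbCCaa hits 8/256; gcd=8; 8÷8/256÷8 = 1/32

P(WwBbCCaa) = 1/32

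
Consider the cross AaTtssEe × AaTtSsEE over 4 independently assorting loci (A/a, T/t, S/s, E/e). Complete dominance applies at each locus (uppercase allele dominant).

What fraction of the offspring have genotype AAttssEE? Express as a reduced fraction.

P(AAttssEE) = 1/64

AaTtssEe gametes: ATsE×2, ATse×2, AtsE×2, Atse×2, aTsE×2, aTse×2, atsE×2, atse×2
AaTtSsEE gametes: ATSE×2, ATsE×2, AtSE×2, AtsE×2, aTSE×2, aTsE×2, atSE×2, atsE×2
AaTtssEe×AaTtSsEE grid (16·16=256): AATTSsEE=4 AATTSsEe=4 AATTssEE=4 AATTssEe=4 AATtSsEE=8 AATtSsEe=8 AATtssEE=8 AATtssEe=8 AAttSsEE=4 AAttSsEe=4 AAttssEE=4 AAttssEe=4 AaTTSsEE=8 AaTTSsEe=8 AaTTssEE=8 AaTTssEe=8 AaTtSsEE=16 AaTtSsEe=16 AaTtssEE=16 AaTtssEe=16 AattSsEE=8 AattSsEe=8 AattssEE=8 AattssEe=8 aaTTSsEE=4 aaTTSsEe=4 aaTTssEE=4 aaTTssEe=4 aaTtSsEE=8 aaTtSsEe=8 aaTtssEE=8 aaTtssEe=8 aattSsEE=4 aattSsEe=4 aattssEE=4 aattssEe=4
AAttssEE hits 4/256; gcd=4; 4÷4/256÷4 = 1/64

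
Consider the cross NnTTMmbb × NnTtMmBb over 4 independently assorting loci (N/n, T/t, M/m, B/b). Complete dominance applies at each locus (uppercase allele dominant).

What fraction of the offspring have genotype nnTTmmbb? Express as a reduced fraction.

P(nnTTmmbb) = 1/64

NnTTMmbb gametes: NTMb×4, NTmb×4, nTMb×4, nTmb×4
NnTtMmBb gametes: NTMB×1, NTMb×1, NTmB×1, NTmb×1, NtMB×1, NtMb×1, NtmB×1, Ntmb×1, nTMB×1, nTMb×1, nTmB×1, nTmb×1, ntMB×1, ntMb×1, ntmB×1, ntmb×1
NnTTMmbb×NnTtMmBb grid (16·16=256): NNTTMMBb=4 NNTTMMbb=4 NNTTMmBb=8 NNTTMmbb=8 NNTTmmBb=4 NNTTmmbb=4 NNTtMMBb=4 NNTtMMbb=4 NNTtMmBb=8 NNTtMmbb=8 NNTtmmBb=4 NNTtmmbb=4 NnTTMMBb=8 NnTTMMbb=8 NnTTMmBb=16 NnTTMmbb=16 NnTTmmBb=8 NnTTmmbb=8 NnTtMMBb=8 NnTtMMbb=8 NnTtMmBb=16 NnTtMmbb=16 NnTtmmBb=8 NnTtmmbb=8 nnTTMMBb=4 nnTTMMbb=4 nnTTMmBb=8 nnTTMmbb=8 nnTTmmBb=4 nnTTmmbb=4 nnTtMMBb=4 nnTtMMbb=4 nnTtMmBb=8 nnTtMmbb=8 nnTtmmBb=4 nnTtmmbb=4
nnTTmmbb hits 4/256; gcd=4; 4÷4/256÷4 = 1/64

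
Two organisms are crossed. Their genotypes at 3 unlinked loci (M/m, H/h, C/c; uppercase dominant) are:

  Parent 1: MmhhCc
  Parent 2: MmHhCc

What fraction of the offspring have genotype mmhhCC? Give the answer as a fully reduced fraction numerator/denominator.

MmhhCc gametes: MhC×2, Mhc×2, mhC×2, mhc×2
MmHhCc gametes: MHC×1, MHc×1, MhC×1, Mhc×1, mHC×1, mHc×1, mhC×1, mhc×1
MmhhCc×MmHhCc grid (8·8=64): MMHhCC=2 MMHhCc=4 MMHhcc=2 MMhhCC=2 MMhhCc=4 MMhhcc=2 MmHhCC=4 MmHhCc=8 MmHhcc=4 MmhhCC=4 MmhhCc=8 Mmhhcc=4 mmHhCC=2 mmHhCc=4 mmHhcc=2 mmhhCC=2 mmhhCc=4 mmhhcc=2
mmhhCC hits 2/64; gcd=2; 2÷2/64÷2 = 1/32

P(mmhhCC) = 1/32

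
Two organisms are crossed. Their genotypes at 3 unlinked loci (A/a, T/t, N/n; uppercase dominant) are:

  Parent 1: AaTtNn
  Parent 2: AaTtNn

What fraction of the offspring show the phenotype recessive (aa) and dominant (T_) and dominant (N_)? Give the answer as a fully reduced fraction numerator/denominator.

P(aa T_ N_) = 9/64

AaTtNn gametes: ATN×1, ATn×1, AtN×1, Atn×1, aTN×1, aTn×1, atN×1, atn×1
AaTtNn gametes: ATN×1, ATn×1, AtN×1, Atn×1, aTN×1, aTn×1, atN×1, atn×1
AaTtNn×AaTtNn grid (8·8=64): AATTNN=1 AATTNn=2 AATTnn=1 AATtNN=2 AATtNn=4 AATtnn=2 AAttNN=1 AAttNn=2 AAttnn=1 AaTTNN=2 AaTTNn=4 AaTTnn=2 AaTtNN=4 AaTtNn=8 AaTtnn=4 AattNN=2 AattNn=4 Aattnn=2 aaTTNN=1 aaTTNn=2 aaTTnn=1 aaTtNN=2 aaTtNn=4 aaTtnn=2 aattNN=1 aattNn=2 aattnn=1
aa T_ N_ hits 9/64; gcd=1; 9÷1/64÷1 = 9/64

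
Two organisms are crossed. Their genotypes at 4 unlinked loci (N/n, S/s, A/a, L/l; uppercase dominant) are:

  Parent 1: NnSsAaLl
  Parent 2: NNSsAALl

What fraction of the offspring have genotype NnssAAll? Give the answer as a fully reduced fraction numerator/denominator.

P(NnssAAll) = 1/64

NnSsAaLl gametes: NSAL×1, NSAl×1, NSaL×1, NSal×1, NsAL×1, NsAl×1, NsaL×1, Nsal×1, nSAL×1, nSAl×1, nSaL×1, nSal×1, nsAL×1, nsAl×1, nsaL×1, nsal×1
NNSsAALl gametes: NSAL×4, NSAl×4, NsAL×4, NsAl×4
NnSsAaLl×NNSsAALl grid (16·16=256): NNSSAALL=4 NNSSAALl=8 NNSSAAll=4 NNSSAaLL=4 NNSSAaLl=8 NNSSAall=4 NNSsAALL=8 NNSsAALl=16 NNSsAAll=8 NNSsAaLL=8 NNSsAaLl=16 NNSsAall=8 NNssAALL=4 NNssAALl=8 NNssAAll=4 NNssAaLL=4 NNssAaLl=8 NNssAall=4 NnSSAALL=4 NnSSAALl=8 NnSSAAll=4 NnSSAaLL=4 NnSSAaLl=8 NnSSAall=4 NnSsAALL=8 NnSsAALl=16 NnSsAAll=8 NnSsAaLL=8 NnSsAaLl=16 NnSsAall=8 NnssAALL=4 NnssAALl=8 NnssAAll=4 NnssAaLL=4 NnssAaLl=8 NnssAall=4
NnssAAll hits 4/256; gcd=4; 4÷4/256÷4 = 1/64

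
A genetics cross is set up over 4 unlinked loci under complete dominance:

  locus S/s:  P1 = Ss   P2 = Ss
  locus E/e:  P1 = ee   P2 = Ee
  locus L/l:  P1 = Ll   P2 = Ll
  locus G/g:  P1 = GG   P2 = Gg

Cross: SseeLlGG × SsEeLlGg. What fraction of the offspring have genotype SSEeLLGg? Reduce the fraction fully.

SseeLlGG gametes: SeLG×4, SelG×4, seLG×4, selG×4
SsEeLlGg gametes: SELG×1, SELg×1, SElG×1, SElg×1, SeLG×1, SeLg×1, SelG×1, Selg×1, sELG×1, sELg×1, sElG×1, sElg×1, seLG×1, seLg×1, selG×1, selg×1
SseeLlGG×SsEeLlGg grid (16·16=256): SSEeLLGG=4 SSEeLLGg=4 SSEeLlGG=8 SSEeLlGg=8 SSEellGG=4 SSEellGg=4 SSeeLLGG=4 SSeeLLGg=4 SSeeLlGG=8 SSeeLlGg=8 SSeellGG=4 SSeellGg=4 SsEeLLGG=8 SsEeLLGg=8 SsEeLlGG=16 SsEeLlGg=16 SsEellGG=8 SsEellGg=8 SseeLLGG=8 SseeLLGg=8 SseeLlGG=16 SseeLlGg=16 SseellGG=8 SseellGg=8 ssEeLLGG=4 ssEeLLGg=4 ssEeLlGG=8 ssEeLlGg=8 ssEellGG=4 ssEellGg=4 sseeLLGG=4 sseeLLGg=4 sseeLlGG=8 sseeLlGg=8 sseellGG=4 sseellGg=4
SSEeLLGg hits 4/256; gcd=4; 4÷4/256÷4 = 1/64

P(SSEeLLGg) = 1/64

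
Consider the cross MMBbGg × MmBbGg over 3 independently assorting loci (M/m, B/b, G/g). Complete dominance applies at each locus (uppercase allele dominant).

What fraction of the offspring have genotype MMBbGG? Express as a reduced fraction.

MMBbGg gametes: MBG×2, MBg×2, MbG×2, Mbg×2
MmBbGg gametes: MBG×1, MBg×1, MbG×1, Mbg×1, mBG×1, mBg×1, mbG×1, mbg×1
MMBbGg×MmBbGg grid (8·8=64): MMBBGG=2 MMBBGg=4 MMBBgg=2 MMBbGG=4 MMBbGg=8 MMBbgg=4 MMbbGG=2 MMbbGg=4 MMbbgg=2 MmBBGG=2 MmBBGg=4 MmBBgg=2 MmBbGG=4 MmBbGg=8 MmBbgg=4 MmbbGG=2 MmbbGg=4 Mmbbgg=2
MMBbGG hits 4/64; gcd=4; 4÷4/64÷4 = 1/16

P(MMBbGG) = 1/16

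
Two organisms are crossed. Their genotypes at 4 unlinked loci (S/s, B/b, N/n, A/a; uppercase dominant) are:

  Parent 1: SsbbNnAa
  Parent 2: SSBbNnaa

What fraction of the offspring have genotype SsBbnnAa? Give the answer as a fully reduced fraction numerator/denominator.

SsbbNnAa gametes: SbNA×2, SbNa×2, SbnA×2, Sbna×2, sbNA×2, sbNa×2, sbnA×2, sbna×2
SSBbNnaa gametes: SBNa×4, SBna×4, SbNa×4, Sbna×4
SsbbNnAa×SSBbNnaa grid (16·16=256): SSBbNNAa=8 SSBbNNaa=8 SSBbNnAa=16 SSBbNnaa=16 SSBbnnAa=8 SSBbnnaa=8 SSbbNNAa=8 SSbbNNaa=8 SSbbNnAa=16 SSbbNnaa=16 SSbbnnAa=8 SSbbnnaa=8 SsBbNNAa=8 SsBbNNaa=8 SsBbNnAa=16 SsBbNnaa=16 SsBbnnAa=8 SsBbnnaa=8 SsbbNNAa=8 SsbbNNaa=8 SsbbNnAa=16 SsbbNnaa=16 SsbbnnAa=8 Ssbbnnaa=8
SsBbnnAa hits 8/256; gcd=8; 8÷8/256÷8 = 1/32

P(SsBbnnAa) = 1/32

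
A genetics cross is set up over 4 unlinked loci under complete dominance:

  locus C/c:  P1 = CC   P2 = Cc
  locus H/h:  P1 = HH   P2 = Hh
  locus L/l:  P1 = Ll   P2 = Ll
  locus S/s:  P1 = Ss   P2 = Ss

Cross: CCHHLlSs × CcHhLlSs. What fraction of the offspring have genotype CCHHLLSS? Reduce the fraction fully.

P(CCHHLLSS) = 1/64

CCHHLlSs gametes: CHLS×4, CHLs×4, CHlS×4, CHls×4
CcHhLlSs gametes: CHLS×1, CHLs×1, CHlS×1, CHls×1, ChLS×1, ChLs×1, ChlS×1, Chls×1, cHLS×1, cHLs×1, cHlS×1, cHls×1, chLS×1, chLs×1, chlS×1, chls×1
CCHHLlSs×CcHhLlSs grid (16·16=256): CCHHLLSS=4 CCHHLLSs=8 CCHHLLss=4 CCHHLlSS=8 CCHHLlSs=16 CCHHLlss=8 CCHHllSS=4 CCHHllSs=8 CCHHllss=4 CCHhLLSS=4 CCHhLLSs=8 CCHhLLss=4 CCHhLlSS=8 CCHhLlSs=16 CCHhLlss=8 CCHhllSS=4 CCHhllSs=8 CCHhllss=4 CcHHLLSS=4 CcHHLLSs=8 CcHHLLss=4 CcHHLlSS=8 CcHHLlSs=16 CcHHLlss=8 CcHHllSS=4 CcHHllSs=8 CcHHllss=4 CcHhLLSS=4 CcHhLLSs=8 CcHhLLss=4 CcHhLlSS=8 CcHhLlSs=16 CcHhLlss=8 CcHhllSS=4 CcHhllSs=8 CcHhllss=4
CCHHLLSS hits 4/256; gcd=4; 4÷4/256÷4 = 1/64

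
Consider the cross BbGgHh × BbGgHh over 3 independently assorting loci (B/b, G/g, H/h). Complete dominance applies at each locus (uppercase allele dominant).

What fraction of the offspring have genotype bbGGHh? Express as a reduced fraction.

P(bbGGHh) = 1/32

BbGgHh gametes: BGH×1, BGh×1, BgH×1, Bgh×1, bGH×1, bGh×1, bgH×1, bgh×1
BbGgHh gametes: BGH×1, BGh×1, BgH×1, Bgh×1, bGH×1, bGh×1, bgH×1, bgh×1
BbGgHh×BbGgHh grid (8·8=64): BBGGHH=1 BBGGHh=2 BBGGhh=1 BBGgHH=2 BBGgHh=4 BBGghh=2 BBggHH=1 BBggHh=2 BBgghh=1 BbGGHH=2 BbGGHh=4 BbGGhh=2 BbGgHH=4 BbGgHh=8 BbGghh=4 BbggHH=2 BbggHh=4 Bbgghh=2 bbGGHH=1 bbGGHh=2 bbGGhh=1 bbGgHH=2 bbGgHh=4 bbGghh=2 bbggHH=1 bbggHh=2 bbgghh=1
bbGGHh hits 2/64; gcd=2; 2÷2/64÷2 = 1/32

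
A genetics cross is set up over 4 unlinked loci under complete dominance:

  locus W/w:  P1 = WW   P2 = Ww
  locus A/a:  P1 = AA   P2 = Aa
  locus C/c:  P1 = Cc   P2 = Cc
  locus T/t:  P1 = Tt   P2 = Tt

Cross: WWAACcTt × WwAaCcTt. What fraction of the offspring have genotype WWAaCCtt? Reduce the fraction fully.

P(WWAaCCtt) = 1/64

WWAACcTt gametes: WACT×4, WACt×4, WAcT×4, WAct×4
WwAaCcTt gametes: WACT×1, WACt×1, WAcT×1, WAct×1, WaCT×1, WaCt×1, WacT×1, Wact×1, wACT×1, wACt×1, wAcT×1, wAct×1, waCT×1, waCt×1, wacT×1, wact×1
WWAACcTt×WwAaCcTt grid (16·16=256): WWAACCTT=4 WWAACCTt=8 WWAACCtt=4 WWAACcTT=8 WWAACcTt=16 WWAACctt=8 WWAAccTT=4 WWAAccTt=8 WWAAcctt=4 WWAaCCTT=4 WWAaCCTt=8 WWAaCCtt=4 WWAaCcTT=8 WWAaCcTt=16 WWAaCctt=8 WWAaccTT=4 WWAaccTt=8 WWAacctt=4 WwAACCTT=4 WwAACCTt=8 WwAACCtt=4 WwAACcTT=8 WwAACcTt=16 WwAACctt=8 WwAAccTT=4 WwAAccTt=8 WwAAcctt=4 WwAaCCTT=4 WwAaCCTt=8 WwAaCCtt=4 WwAaCcTT=8 WwAaCcTt=16 WwAaCctt=8 WwAaccTT=4 WwAaccTt=8 WwAacctt=4
WWAaCCtt hits 4/256; gcd=4; 4÷4/256÷4 = 1/64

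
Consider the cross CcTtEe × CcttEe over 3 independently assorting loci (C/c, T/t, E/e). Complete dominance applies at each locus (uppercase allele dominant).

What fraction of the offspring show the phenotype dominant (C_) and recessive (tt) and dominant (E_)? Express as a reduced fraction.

CcTtEe gametes: CTE×1, CTe×1, CtE×1, Cte×1, cTE×1, cTe×1, ctE×1, cte×1
CcttEe gametes: CtE×2, Cte×2, ctE×2, cte×2
CcTtEe×CcttEe grid (8·8=64): CCTtEE=2 CCTtEe=4 CCTtee=2 CCttEE=2 CCttEe=4 CCttee=2 CcTtEE=4 CcTtEe=8 CcTtee=4 CcttEE=4 CcttEe=8 Ccttee=4 ccTtEE=2 ccTtEe=4 ccTtee=2 ccttEE=2 ccttEe=4 ccttee=2
C_ tt E_ hits 18/64; gcd=2; 18÷2/64÷2 = 9/32

P(C_ tt E_) = 9/32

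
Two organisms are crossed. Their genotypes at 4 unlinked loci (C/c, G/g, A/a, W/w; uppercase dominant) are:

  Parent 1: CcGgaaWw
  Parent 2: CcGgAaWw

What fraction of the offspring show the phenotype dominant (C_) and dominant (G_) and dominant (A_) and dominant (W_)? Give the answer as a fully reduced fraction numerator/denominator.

P(C_ G_ A_ W_) = 27/128

CcGgaaWw gametes: CGaW×2, CGaw×2, CgaW×2, Cgaw×2, cGaW×2, cGaw×2, cgaW×2, cgaw×2
CcGgAaWw gametes: CGAW×1, CGAw×1, CGaW×1, CGaw×1, CgAW×1, CgAw×1, CgaW×1, Cgaw×1, cGAW×1, cGAw×1, cGaW×1, cGaw×1, cgAW×1, cgAw×1, cgaW×1, cgaw×1
CcGgaaWw×CcGgAaWw grid (16·16=256): CCGGAaWW=2 CCGGAaWw=4 CCGGAaww=2 CCGGaaWW=2 CCGGaaWw=4 CCGGaaww=2 CCGgAaWW=4 CCGgAaWw=8 CCGgAaww=4 CCGgaaWW=4 CCGgaaWw=8 CCGgaaww=4 CCggAaWW=2 CCggAaWw=4 CCggAaww=2 CCggaaWW=2 CCggaaWw=4 CCggaaww=2 CcGGAaWW=4 CcGGAaWw=8 CcGGAaww=4 CcGGaaWW=4 CcGGaaWw=8 CcGGaaww=4 CcGgAaWW=8 CcGgAaWw=16 CcGgAaww=8 CcGgaaWW=8 CcGgaaWw=16 CcGgaaww=8 CcggAaWW=4 CcggAaWw=8 CcggAaww=4 CcggaaWW=4 CcggaaWw=8 Ccggaaww=4 ccGGAaWW=2 ccGGAaWw=4 ccGGAaww=2 ccGGaaWW=2 ccGGaaWw=4 ccGGaaww=2 ccGgAaWW=4 ccGgAaWw=8 ccGgAaww=4 ccGgaaWW=4 ccGgaaWw=8 ccGgaaww=4 ccggAaWW=2 ccggAaWw=4 ccggAaww=2 ccggaaWW=2 ccggaaWw=4 ccggaaww=2
C_ G_ A_ W_ hits 54/256; gcd=2; 54÷2/256÷2 = 27/128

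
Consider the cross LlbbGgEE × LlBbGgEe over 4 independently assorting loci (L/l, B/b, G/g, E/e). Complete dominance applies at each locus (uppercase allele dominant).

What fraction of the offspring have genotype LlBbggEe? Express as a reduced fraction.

P(LlBbggEe) = 1/32

LlbbGgEE gametes: LbGE×4, LbgE×4, lbGE×4, lbgE×4
LlBbGgEe gametes: LBGE×1, LBGe×1, LBgE×1, LBge×1, LbGE×1, LbGe×1, LbgE×1, Lbge×1, lBGE×1, lBGe×1, lBgE×1, lBge×1, lbGE×1, lbGe×1, lbgE×1, lbge×1
LlbbGgEE×LlBbGgEe grid (16·16=256): LLBbGGEE=4 LLBbGGEe=4 LLBbGgEE=8 LLBbGgEe=8 LLBbggEE=4 LLBbggEe=4 LLbbGGEE=4 LLbbGGEe=4 LLbbGgEE=8 LLbbGgEe=8 LLbbggEE=4 LLbbggEe=4 LlBbGGEE=8 LlBbGGEe=8 LlBbGgEE=16 LlBbGgEe=16 LlBbggEE=8 LlBbggEe=8 LlbbGGEE=8 LlbbGGEe=8 LlbbGgEE=16 LlbbGgEe=16 LlbbggEE=8 LlbbggEe=8 llBbGGEE=4 llBbGGEe=4 llBbGgEE=8 llBbGgEe=8 llBbggEE=4 llBbggEe=4 llbbGGEE=4 llbbGGEe=4 llbbGgEE=8 llbbGgEe=8 llbbggEE=4 llbbggEe=4
LlBbggEe hits 8/256; gcd=8; 8÷8/256÷8 = 1/32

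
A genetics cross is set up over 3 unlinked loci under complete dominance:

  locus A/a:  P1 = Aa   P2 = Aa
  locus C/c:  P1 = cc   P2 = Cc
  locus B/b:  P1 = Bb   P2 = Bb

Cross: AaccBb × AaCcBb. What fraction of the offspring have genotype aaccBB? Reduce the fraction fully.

P(aaccBB) = 1/32

AaccBb gametes: AcB×2, Acb×2, acB×2, acb×2
AaCcBb gametes: ACB×1, ACb×1, AcB×1, Acb×1, aCB×1, aCb×1, acB×1, acb×1
AaccBb×AaCcBb grid (8·8=64): AACcBB=2 AACcBb=4 AACcbb=2 AAccBB=2 AAccBb=4 AAccbb=2 AaCcBB=4 AaCcBb=8 AaCcbb=4 AaccBB=4 AaccBb=8 Aaccbb=4 aaCcBB=2 aaCcBb=4 aaCcbb=2 aaccBB=2 aaccBb=4 aaccbb=2
aaccBB hits 2/64; gcd=2; 2÷2/64÷2 = 1/32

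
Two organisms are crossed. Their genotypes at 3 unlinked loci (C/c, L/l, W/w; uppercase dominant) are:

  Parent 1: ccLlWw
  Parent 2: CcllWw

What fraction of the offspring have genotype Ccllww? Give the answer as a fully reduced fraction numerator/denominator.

ccLlWw gametes: cLW×2, cLw×2, clW×2, clw×2
CcllWw gametes: ClW×2, Clw×2, clW×2, clw×2
ccLlWw×CcllWw grid (8·8=64): CcLlWW=4 CcLlWw=8 CcLlww=4 CcllWW=4 CcllWw=8 Ccllww=4 ccLlWW=4 ccLlWw=8 ccLlww=4 ccllWW=4 ccllWw=8 ccllww=4
Ccllww hits 4/64; gcd=4; 4÷4/64÷4 = 1/16

P(Ccllww) = 1/16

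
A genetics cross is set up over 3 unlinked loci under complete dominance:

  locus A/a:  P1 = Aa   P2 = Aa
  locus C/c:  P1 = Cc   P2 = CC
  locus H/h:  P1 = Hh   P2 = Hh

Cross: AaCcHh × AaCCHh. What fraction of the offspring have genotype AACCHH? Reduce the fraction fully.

AaCcHh gametes: ACH×1, ACh×1, AcH×1, Ach×1, aCH×1, aCh×1, acH×1, ach×1
AaCCHh gametes: ACH×2, ACh×2, aCH×2, aCh×2
AaCcHh×AaCCHh grid (8·8=64): AACCHH=2 AACCHh=4 AACChh=2 AACcHH=2 AACcHh=4 AACchh=2 AaCCHH=4 AaCCHh=8 AaCChh=4 AaCcHH=4 AaCcHh=8 AaCchh=4 aaCCHH=2 aaCCHh=4 aaCChh=2 aaCcHH=2 aaCcHh=4 aaCchh=2
AACCHH hits 2/64; gcd=2; 2÷2/64÷2 = 1/32

P(AACCHH) = 1/32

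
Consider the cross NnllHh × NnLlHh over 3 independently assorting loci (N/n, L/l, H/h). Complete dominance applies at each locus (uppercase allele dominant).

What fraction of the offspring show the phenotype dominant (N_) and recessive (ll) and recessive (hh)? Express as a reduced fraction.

P(N_ ll hh) = 3/32

NnllHh gametes: NlH×2, Nlh×2, nlH×2, nlh×2
NnLlHh gametes: NLH×1, NLh×1, NlH×1, Nlh×1, nLH×1, nLh×1, nlH×1, nlh×1
NnllHh×NnLlHh grid (8·8=64): NNLlHH=2 NNLlHh=4 NNLlhh=2 NNllHH=2 NNllHh=4 NNllhh=2 NnLlHH=4 NnLlHh=8 NnLlhh=4 NnllHH=4 NnllHh=8 Nnllhh=4 nnLlHH=2 nnLlHh=4 nnLlhh=2 nnllHH=2 nnllHh=4 nnllhh=2
N_ ll hh hits 6/64; gcd=2; 6÷2/64÷2 = 3/32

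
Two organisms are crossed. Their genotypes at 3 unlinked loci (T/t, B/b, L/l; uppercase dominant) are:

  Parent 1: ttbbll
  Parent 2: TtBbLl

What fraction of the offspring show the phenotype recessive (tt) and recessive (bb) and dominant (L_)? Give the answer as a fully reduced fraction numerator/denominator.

P(tt bb L_) = 1/8

ttbbll gametes: tbl×8
TtBbLl gametes: TBL×1, TBl×1, TbL×1, Tbl×1, tBL×1, tBl×1, tbL×1, tbl×1
ttbbll×TtBbLl grid (8·8=64): TtBbLl=8 TtBbll=8 TtbbLl=8 Ttbbll=8 ttBbLl=8 ttBbll=8 ttbbLl=8 ttbbll=8
tt bb L_ hits 8/64; gcd=8; 8÷8/64÷8 = 1/8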